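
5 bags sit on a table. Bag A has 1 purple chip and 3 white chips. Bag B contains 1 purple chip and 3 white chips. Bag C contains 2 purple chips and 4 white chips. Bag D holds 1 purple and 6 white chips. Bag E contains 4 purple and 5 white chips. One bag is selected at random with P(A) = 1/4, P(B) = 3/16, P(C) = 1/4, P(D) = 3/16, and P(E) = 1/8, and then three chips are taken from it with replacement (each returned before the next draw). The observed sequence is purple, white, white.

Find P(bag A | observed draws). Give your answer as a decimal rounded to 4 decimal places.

0.2597

The likelihood of the observed sequence under each hypothesis: P(data | bag A) = (1/4)(3/4)(3/4) = 0.14062; P(data | bag B) = (1/4)(3/4)(3/4) = 0.14062; P(data | bag C) = (2/6)(4/6)(4/6) = 0.14815; P(data | bag D) = (1/7)(6/7)(6/7) = 0.10496; P(data | bag E) = (4/9)(5/9)(5/9) = 0.13717.
Weighting by the prior gives 1/4 · 0.14062 = 0.035156, 3/16 · 0.14062 = 0.026367, 1/4 · 0.14815 = 0.037037, 3/16 · 0.10496 = 0.019679, 1/8 · 0.13717 = 0.017147; with total 0.13539.
Hence P(bag A | data) = (0.035156) / (0.13539) = 0.25967.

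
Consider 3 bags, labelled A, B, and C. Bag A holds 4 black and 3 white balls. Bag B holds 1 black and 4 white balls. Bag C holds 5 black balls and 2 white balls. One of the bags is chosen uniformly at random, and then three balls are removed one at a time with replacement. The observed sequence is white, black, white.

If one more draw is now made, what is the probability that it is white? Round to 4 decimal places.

For each hypothesis, P(data | H) works out to: P(data | bag A) = (3/7)(4/7)(3/7) = 0.10496; P(data | bag B) = (4/5)(1/5)(4/5) = 0.128; P(data | bag C) = (2/7)(5/7)(2/7) = 0.058309.
The prior-weighted likelihoods are 1/3 · 0.10496 = 0.034985, 1/3 · 0.128 = 0.042667, 1/3 · 0.058309 = 0.019436; summing to 0.097088.
The posterior is then P(bag A | data) = 0.36035, P(bag B | data) = 0.43946, P(bag C | data) = 0.20019.
Averaging over the posterior, P(white next | data) = (3/7)(0.36035) + (4/5)(0.43946) + (2/7)(0.20019) = 0.5632.

0.5632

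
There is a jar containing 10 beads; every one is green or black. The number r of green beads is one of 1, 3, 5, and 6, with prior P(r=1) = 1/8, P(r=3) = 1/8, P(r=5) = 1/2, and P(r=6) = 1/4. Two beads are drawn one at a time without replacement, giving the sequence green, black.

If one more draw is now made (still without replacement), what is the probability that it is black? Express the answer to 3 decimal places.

0.521

For each hypothesis, P(data | H) works out to: P(data | r = 1) = (1/10)(9/9) = 1/10; P(data | r = 3) = (3/10)(7/9) = 7/30; P(data | r = 5) = (5/10)(5/9) = 5/18; P(data | r = 6) = (6/10)(4/9) = 4/15.
Multiplying each by its prior: 1/8 · 1/10 = 1/80, 1/8 · 7/30 = 7/240, 1/2 · 5/18 = 5/36, 1/4 · 4/15 = 1/15; these sum to 89/360.
Normalising, the posterior is P(r = 1 | data) = 9/178, P(r = 3 | data) = 21/178, P(r = 5 | data) = 50/89, P(r = 6 | data) = 24/89.
The predictive probability is P(black next | data) = (1)(9/178) + (3/4)(21/178) + (1/2)(50/89) + (3/8)(24/89) = 371/712.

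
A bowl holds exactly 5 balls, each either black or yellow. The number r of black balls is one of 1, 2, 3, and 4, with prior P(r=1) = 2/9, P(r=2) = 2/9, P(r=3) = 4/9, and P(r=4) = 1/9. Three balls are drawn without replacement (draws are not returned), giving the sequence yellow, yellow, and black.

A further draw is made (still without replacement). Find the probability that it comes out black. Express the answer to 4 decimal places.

Compute the likelihood of the observed sequence for each case: P(data | r = 1) = (4/5)(3/4)(1/3) = 1/5; P(data | r = 2) = (3/5)(2/4)(2/3) = 1/5; P(data | r = 3) = (2/5)(1/4)(3/3) = 1/10; P(data | r = 4) = (1/5)(0/4) = 0.
Multiplying each by its prior: 2/9 · 1/5 = 2/45, 2/9 · 1/5 = 2/45, 4/9 · 1/10 = 2/45, 1/9 · 0 = 0; these sum to 2/15.
The posterior is then P(r = 1 | data) = 1/3, P(r = 2 | data) = 1/3, P(r = 3 | data) = 1/3, P(r = 4 | data) = 0.
Averaging over the posterior, P(black next | data) = (0)(1/3) + (1/2)(1/3) + (1)(1/3) = 1/2.

0.5000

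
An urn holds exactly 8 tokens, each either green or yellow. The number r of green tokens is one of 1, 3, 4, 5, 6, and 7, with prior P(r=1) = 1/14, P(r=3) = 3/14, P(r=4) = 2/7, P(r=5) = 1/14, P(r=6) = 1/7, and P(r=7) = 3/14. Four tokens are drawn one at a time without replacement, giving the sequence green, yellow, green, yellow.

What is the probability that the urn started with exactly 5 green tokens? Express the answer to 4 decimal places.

Under each hypothesis, the probability of the observed sequence is: P(data | r = 1) = (1/8)(7/7)(0/6) = 0; P(data | r = 3) = (3/8)(5/7)(2/6)(4/5) = 1/14; P(data | r = 4) = (4/8)(4/7)(3/6)(3/5) = 3/35; P(data | r = 5) = (5/8)(3/7)(4/6)(2/5) = 1/14; P(data | r = 6) = (6/8)(2/7)(5/6)(1/5) = 1/28; P(data | r = 7) = (7/8)(1/7)(6/6)(0/5) = 0.
The prior-weighted likelihoods are 1/14 · 0 = 0, 3/14 · 1/14 = 3/196, 2/7 · 3/35 = 6/245, 1/14 · 1/14 = 1/196, 1/7 · 1/28 = 1/196, 3/14 · 0 = 0; with total 1/20.
Therefore the posterior P(r = 5 | data) = (1/196) / (1/20) = 5/49.

0.1020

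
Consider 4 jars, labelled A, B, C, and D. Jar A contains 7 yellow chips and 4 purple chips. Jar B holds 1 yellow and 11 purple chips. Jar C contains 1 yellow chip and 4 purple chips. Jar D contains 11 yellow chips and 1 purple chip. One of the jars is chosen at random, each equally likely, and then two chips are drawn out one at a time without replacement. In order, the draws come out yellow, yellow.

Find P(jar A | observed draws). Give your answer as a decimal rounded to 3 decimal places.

0.314

The likelihood of the observed sequence under each hypothesis: P(data | jar A) = (7/11)(6/10) = 0.38182; P(data | jar B) = (1/12)(0/11) = 0; P(data | jar C) = (1/5)(0/4) = 0; P(data | jar D) = (11/12)(10/11) = 0.83333.
Multiplying each by its prior: 1/4 · 0.38182 = 0.095455, 1/4 · 0 = 0, 1/4 · 0 = 0, 1/4 · 0.83333 = 0.20833; summing to 0.30379.
Therefore the posterior P(jar A | data) = (0.095455) / (0.30379) = 0.31421.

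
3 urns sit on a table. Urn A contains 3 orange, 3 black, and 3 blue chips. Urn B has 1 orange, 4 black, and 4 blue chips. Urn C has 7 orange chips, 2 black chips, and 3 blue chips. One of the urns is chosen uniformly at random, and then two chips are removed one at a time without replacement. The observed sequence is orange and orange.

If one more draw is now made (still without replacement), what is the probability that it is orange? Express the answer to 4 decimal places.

For each hypothesis, P(data | H) works out to: P(data | urn A) = (3/9)(2/8) = 1/12; P(data | urn B) = (1/9)(0/8) = 0; P(data | urn C) = (7/12)(6/11) = 7/22.
Weighting by the prior gives 1/3 · 1/12 = 1/36, 1/3 · 0 = 0, 1/3 · 7/22 = 7/66; these sum to 53/396.
The posterior is then P(urn A | data) = 11/53, P(urn B | data) = 0, P(urn C | data) = 42/53.
So P(orange next | data) = Σ P(orange next | H) P(H | data) = (1/7)(11/53) + (1/2)(42/53) = 158/371.

0.4259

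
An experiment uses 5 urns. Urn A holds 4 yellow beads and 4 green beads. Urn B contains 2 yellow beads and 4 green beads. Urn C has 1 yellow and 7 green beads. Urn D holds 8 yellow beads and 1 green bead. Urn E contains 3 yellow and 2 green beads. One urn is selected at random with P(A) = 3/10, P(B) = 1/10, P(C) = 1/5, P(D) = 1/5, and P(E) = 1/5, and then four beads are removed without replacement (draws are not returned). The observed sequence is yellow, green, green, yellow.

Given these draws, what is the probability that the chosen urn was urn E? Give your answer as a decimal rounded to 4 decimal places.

0.3818

For each hypothesis, P(data | H) works out to: P(data | urn A) = (4/8)(4/7)(3/6)(3/5) = 3/35; P(data | urn B) = (2/6)(4/5)(3/4)(1/3) = 1/15; P(data | urn C) = (1/8)(7/7)(6/6)(0/5) = 0; P(data | urn D) = (8/9)(1/8)(0/7) = 0; P(data | urn E) = (3/5)(2/4)(1/3)(2/2) = 1/10.
Multiplying each by its prior: 3/10 · 3/35 = 9/350, 1/10 · 1/15 = 1/150, 1/5 · 0 = 0, 1/5 · 0 = 0, 1/5 · 1/10 = 1/50; these sum to 11/210.
So P(urn E | data) = (1/50) / (11/210) = 21/55.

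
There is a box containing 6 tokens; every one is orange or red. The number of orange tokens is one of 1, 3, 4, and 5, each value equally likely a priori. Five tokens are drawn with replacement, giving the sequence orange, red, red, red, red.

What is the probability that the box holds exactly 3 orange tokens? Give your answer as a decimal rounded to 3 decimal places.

0.259

The likelihood of the observed sequence under each hypothesis: P(data | r = 1) = (1/6)(5/6)(5/6)(5/6)(5/6) = 0.080376; P(data | r = 3) = (3/6)(3/6)(3/6)(3/6)(3/6) = 0.03125; P(data | r = 4) = (4/6)(2/6)(2/6)(2/6)(2/6) = 0.0082305; P(data | r = 5) = (5/6)(1/6)(1/6)(1/6)(1/6) = 0.000643.
The prior-weighted likelihoods are 1/4 · 0.080376 = 0.020094, 1/4 · 0.03125 = 0.0078125, 1/4 · 0.0082305 = 0.0020576, 1/4 · 0.000643 = 0.00016075; with total 0.030125.
Hence P(r = 3 | data) = (0.0078125) / (0.030125) = 0.25934.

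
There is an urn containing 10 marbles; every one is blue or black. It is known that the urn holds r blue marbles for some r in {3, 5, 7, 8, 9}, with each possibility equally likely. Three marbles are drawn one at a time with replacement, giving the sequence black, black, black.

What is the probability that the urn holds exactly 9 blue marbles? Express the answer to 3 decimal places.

0.002

For each hypothesis, P(data | H) works out to: P(data | r = 3) = (7/10)(7/10)(7/10) = 0.343; P(data | r = 5) = (5/10)(5/10)(5/10) = 0.125; P(data | r = 7) = (3/10)(3/10)(3/10) = 0.027; P(data | r = 8) = (2/10)(2/10)(2/10) = 0.008; P(data | r = 9) = (1/10)(1/10)(1/10) = 0.001.
The prior-weighted likelihoods are 1/5 · 0.343 = 0.0686, 1/5 · 0.125 = 0.025, 1/5 · 0.027 = 0.0054, 1/5 · 0.008 = 0.0016, 1/5 · 0.001 = 0.0002; summing to 0.1008.
By Bayes' rule, P(r = 9 | data) = (0.0002) / (0.1008) = 0.0019841.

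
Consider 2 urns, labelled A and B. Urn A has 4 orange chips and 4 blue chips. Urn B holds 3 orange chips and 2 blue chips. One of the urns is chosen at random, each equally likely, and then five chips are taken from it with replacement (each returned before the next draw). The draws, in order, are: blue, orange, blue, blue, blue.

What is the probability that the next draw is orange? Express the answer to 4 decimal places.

Compute the likelihood of the observed sequence for each case: P(data | urn A) = (4/8)(4/8)(4/8)(4/8)(4/8) = 0.03125; P(data | urn B) = (2/5)(3/5)(2/5)(2/5)(2/5) = 0.01536.
Weighting by the prior gives 1/2 · 0.03125 = 0.015625, 1/2 · 0.01536 = 0.00768; these sum to 0.023305.
The posterior is then P(urn A | data) = 0.67046, P(urn B | data) = 0.32954.
So P(orange next | data) = Σ P(orange next | H) P(H | data) = (1/2)(0.67046) + (3/5)(0.32954) = 0.53295.

0.5330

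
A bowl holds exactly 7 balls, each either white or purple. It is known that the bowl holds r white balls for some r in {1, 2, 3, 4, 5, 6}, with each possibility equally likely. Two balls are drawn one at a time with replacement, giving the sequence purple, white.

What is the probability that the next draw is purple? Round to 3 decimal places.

Under each hypothesis, the probability of the observed sequence is: P(data | r = 1) = (6/7)(1/7) = 6/49; P(data | r = 2) = (5/7)(2/7) = 10/49; P(data | r = 3) = (4/7)(3/7) = 12/49; P(data | r = 4) = (3/7)(4/7) = 12/49; P(data | r = 5) = (2/7)(5/7) = 10/49; P(data | r = 6) = (1/7)(6/7) = 6/49.
The prior-weighted likelihoods are 1/6 · 6/49 = 1/49, 1/6 · 10/49 = 5/147, 1/6 · 12/49 = 2/49, 1/6 · 12/49 = 2/49, 1/6 · 10/49 = 5/147, 1/6 · 6/49 = 1/49; these sum to 4/21.
The posterior is then P(r = 1 | data) = 3/28, P(r = 2 | data) = 5/28, P(r = 3 | data) = 3/14, P(r = 4 | data) = 3/14, P(r = 5 | data) = 5/28, P(r = 6 | data) = 3/28.
Averaging over the posterior, P(purple next | data) = (6/7)(3/28) + (5/7)(5/28) + (4/7)(3/14) + (3/7)(3/14) + (2/7)(5/28) + (1/7)(3/28) = 1/2.

0.500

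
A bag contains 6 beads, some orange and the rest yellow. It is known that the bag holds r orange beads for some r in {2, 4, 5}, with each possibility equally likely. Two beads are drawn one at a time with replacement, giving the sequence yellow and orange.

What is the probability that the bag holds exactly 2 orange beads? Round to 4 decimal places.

The likelihood of the observed sequence under each hypothesis: P(data | r = 2) = (4/6)(2/6) = 2/9; P(data | r = 4) = (2/6)(4/6) = 2/9; P(data | r = 5) = (1/6)(5/6) = 5/36.
Multiplying each by its prior: 1/3 · 2/9 = 2/27, 1/3 · 2/9 = 2/27, 1/3 · 5/36 = 5/108; with total 7/36.
So P(r = 2 | data) = (2/27) / (7/36) = 8/21.

0.3810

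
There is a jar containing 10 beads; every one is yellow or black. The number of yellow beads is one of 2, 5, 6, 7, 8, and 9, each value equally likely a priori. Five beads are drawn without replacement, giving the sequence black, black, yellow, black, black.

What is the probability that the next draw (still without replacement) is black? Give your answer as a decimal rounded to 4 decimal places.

0.6842

For each hypothesis, P(data | H) works out to: P(data | r = 2) = (8/10)(7/9)(2/8)(6/7)(5/6) = 0.11111; P(data | r = 5) = (5/10)(4/9)(5/8)(3/7)(2/6) = 0.019841; P(data | r = 6) = (4/10)(3/9)(6/8)(2/7)(1/6) = 0.0047619; P(data | r = 7) = (3/10)(2/9)(7/8)(1/7)(0/6) = 0; P(data | r = 8) = (2/10)(1/9)(8/8)(0/7) = 0; P(data | r = 9) = (1/10)(0/9) = 0.
The prior-weighted likelihoods are 1/6 · 0.11111 = 0.018519, 1/6 · 0.019841 = 0.0033069, 1/6 · 0.0047619 = 0.00079365, 1/6 · 0 = 0, 1/6 · 0 = 0, 1/6 · 0 = 0; summing to 0.022619.
The posterior is then P(r = 2 | data) = 0.81871, P(r = 5 | data) = 0.1462, P(r = 6 | data) = 0.035088, P(r = 7 | data) = 0, P(r = 8 | data) = 0, P(r = 9 | data) = 0.
The predictive probability is P(black next | data) = (4/5)(0.81871) + (1/5)(0.1462) + (0)(0.035088) = 0.68421.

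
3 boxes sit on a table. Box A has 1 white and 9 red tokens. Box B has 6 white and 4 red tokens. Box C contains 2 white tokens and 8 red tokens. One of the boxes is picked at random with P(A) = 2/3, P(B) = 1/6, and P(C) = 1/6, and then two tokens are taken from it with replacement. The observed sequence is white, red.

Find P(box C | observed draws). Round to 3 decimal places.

0.211

Compute the likelihood of the observed sequence for each case: P(data | box A) = (1/10)(9/10) = 9/100; P(data | box B) = (6/10)(4/10) = 6/25; P(data | box C) = (2/10)(8/10) = 4/25.
Weighting by the prior gives 2/3 · 9/100 = 3/50, 1/6 · 6/25 = 1/25, 1/6 · 4/25 = 2/75; these sum to 19/150.
Therefore the posterior P(box C | data) = (2/75) / (19/150) = 4/19.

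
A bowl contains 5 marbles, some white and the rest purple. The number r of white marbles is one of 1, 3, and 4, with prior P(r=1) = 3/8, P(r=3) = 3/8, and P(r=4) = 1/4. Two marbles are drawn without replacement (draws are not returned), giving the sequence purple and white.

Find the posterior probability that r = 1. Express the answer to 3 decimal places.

0.316

The likelihood of the observed sequence under each hypothesis: P(data | r = 1) = (4/5)(1/4) = 1/5; P(data | r = 3) = (2/5)(3/4) = 3/10; P(data | r = 4) = (1/5)(4/4) = 1/5.
Multiplying each by its prior: 3/8 · 1/5 = 3/40, 3/8 · 3/10 = 9/80, 1/4 · 1/5 = 1/20; with total 19/80.
By Bayes' rule, P(r = 1 | data) = (3/40) / (19/80) = 6/19.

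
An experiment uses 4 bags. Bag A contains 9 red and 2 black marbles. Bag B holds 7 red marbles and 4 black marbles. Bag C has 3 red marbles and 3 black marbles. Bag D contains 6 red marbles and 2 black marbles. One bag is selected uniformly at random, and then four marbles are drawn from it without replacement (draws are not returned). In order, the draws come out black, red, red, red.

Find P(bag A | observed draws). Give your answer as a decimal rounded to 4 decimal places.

For each hypothesis, P(data | H) works out to: P(data | bag A) = (2/11)(9/10)(8/9)(7/8) = 0.12727; P(data | bag B) = (4/11)(7/10)(6/9)(5/8) = 0.10606; P(data | bag C) = (3/6)(3/5)(2/4)(1/3) = 0.05; P(data | bag D) = (2/8)(6/7)(5/6)(4/5) = 0.14286.
Weighting by the prior gives 1/4 · 0.12727 = 0.031818, 1/4 · 0.10606 = 0.026515, 1/4 · 0.05 = 0.0125, 1/4 · 0.14286 = 0.035714; these sum to 0.10655.
So P(bag A | data) = (0.031818) / (0.10655) = 0.29863.

0.2986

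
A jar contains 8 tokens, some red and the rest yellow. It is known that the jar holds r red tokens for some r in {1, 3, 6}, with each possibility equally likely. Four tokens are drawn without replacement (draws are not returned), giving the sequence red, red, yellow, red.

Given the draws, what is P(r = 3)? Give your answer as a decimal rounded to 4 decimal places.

0.1111

Under each hypothesis, the probability of the observed sequence is: P(data | r = 1) = (1/8)(0/7) = 0; P(data | r = 3) = (3/8)(2/7)(5/6)(1/5) = 1/56; P(data | r = 6) = (6/8)(5/7)(2/6)(4/5) = 1/7.
The prior-weighted likelihoods are 1/3 · 0 = 0, 1/3 · 1/56 = 1/168, 1/3 · 1/7 = 1/21; with total 3/56.
Therefore the posterior P(r = 3 | data) = (1/168) / (3/56) = 1/9.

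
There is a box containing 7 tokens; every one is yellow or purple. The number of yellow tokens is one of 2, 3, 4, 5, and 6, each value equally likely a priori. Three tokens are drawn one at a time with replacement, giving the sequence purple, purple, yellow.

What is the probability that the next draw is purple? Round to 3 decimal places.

For each hypothesis, P(data | H) works out to: P(data | r = 2) = (5/7)(5/7)(2/7) = 0.14577; P(data | r = 3) = (4/7)(4/7)(3/7) = 0.13994; P(data | r = 4) = (3/7)(3/7)(4/7) = 0.10496; P(data | r = 5) = (2/7)(2/7)(5/7) = 0.058309; P(data | r = 6) = (1/7)(1/7)(6/7) = 0.017493.
The prior-weighted likelihoods are 1/5 · 0.14577 = 0.029155, 1/5 · 0.13994 = 0.027988, 1/5 · 0.10496 = 0.020991, 1/5 · 0.058309 = 0.011662, 1/5 · 0.017493 = 0.0034985; summing to 0.093294.
Dividing through by the total gives posterior P(r = 2 | data) = 0.3125, P(r = 3 | data) = 0.3, P(r = 4 | data) = 0.225, P(r = 5 | data) = 0.125, P(r = 6 | data) = 0.0375.
Averaging over the posterior, P(purple next | data) = (5/7)(0.3125) + (4/7)(0.3) + (3/7)(0.225) + (2/7)(0.125) + (1/7)(0.0375) = 0.53214.

0.532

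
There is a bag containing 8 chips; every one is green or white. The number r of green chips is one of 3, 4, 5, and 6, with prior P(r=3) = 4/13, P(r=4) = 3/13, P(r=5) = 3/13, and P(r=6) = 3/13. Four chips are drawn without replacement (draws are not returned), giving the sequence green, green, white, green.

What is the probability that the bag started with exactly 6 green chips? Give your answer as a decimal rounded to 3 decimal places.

0.432

Compute the likelihood of the observed sequence for each case: P(data | r = 3) = (3/8)(2/7)(5/6)(1/5) = 0.017857; P(data | r = 4) = (4/8)(3/7)(4/6)(2/5) = 0.057143; P(data | r = 5) = (5/8)(4/7)(3/6)(3/5) = 0.10714; P(data | r = 6) = (6/8)(5/7)(2/6)(4/5) = 0.14286.
Multiplying each by its prior: 4/13 · 0.017857 = 0.0054945, 3/13 · 0.057143 = 0.013187, 3/13 · 0.10714 = 0.024725, 3/13 · 0.14286 = 0.032967; with total 0.076374.
Therefore the posterior P(r = 6 | data) = (0.032967) / (0.076374) = 0.43165.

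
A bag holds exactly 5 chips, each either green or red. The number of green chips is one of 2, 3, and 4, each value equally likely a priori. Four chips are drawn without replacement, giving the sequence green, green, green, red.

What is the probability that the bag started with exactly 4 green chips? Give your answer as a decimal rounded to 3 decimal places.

Compute the likelihood of the observed sequence for each case: P(data | r = 2) = (2/5)(1/4)(0/3) = 0; P(data | r = 3) = (3/5)(2/4)(1/3)(2/2) = 1/10; P(data | r = 4) = (4/5)(3/4)(2/3)(1/2) = 1/5.
Multiplying each by its prior: 1/3 · 0 = 0, 1/3 · 1/10 = 1/30, 1/3 · 1/5 = 1/15; summing to 1/10.
Therefore the posterior P(r = 4 | data) = (1/15) / (1/10) = 2/3.

0.667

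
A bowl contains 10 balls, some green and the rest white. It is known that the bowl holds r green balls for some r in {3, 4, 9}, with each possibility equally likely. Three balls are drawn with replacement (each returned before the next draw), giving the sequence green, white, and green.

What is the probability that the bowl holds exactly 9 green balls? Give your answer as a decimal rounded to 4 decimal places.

The likelihood of the observed sequence under each hypothesis: P(data | r = 3) = (3/10)(7/10)(3/10) = 63/1000; P(data | r = 4) = (4/10)(6/10)(4/10) = 12/125; P(data | r = 9) = (9/10)(1/10)(9/10) = 81/1000.
The prior-weighted likelihoods are 1/3 · 63/1000 = 21/1000, 1/3 · 12/125 = 4/125, 1/3 · 81/1000 = 27/1000; summing to 2/25.
Therefore the posterior P(r = 9 | data) = (27/1000) / (2/25) = 27/80.

0.3375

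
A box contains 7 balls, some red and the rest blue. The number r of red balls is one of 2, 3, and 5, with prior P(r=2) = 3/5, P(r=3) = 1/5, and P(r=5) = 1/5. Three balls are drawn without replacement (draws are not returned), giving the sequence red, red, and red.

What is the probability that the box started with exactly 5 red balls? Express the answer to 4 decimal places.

For each hypothesis, P(data | H) works out to: P(data | r = 2) = (2/7)(1/6)(0/5) = 0; P(data | r = 3) = (3/7)(2/6)(1/5) = 1/35; P(data | r = 5) = (5/7)(4/6)(3/5) = 2/7.
Multiplying each by its prior: 3/5 · 0 = 0, 1/5 · 1/35 = 1/175, 1/5 · 2/7 = 2/35; summing to 11/175.
Hence P(r = 5 | data) = (2/35) / (11/175) = 10/11.

0.9091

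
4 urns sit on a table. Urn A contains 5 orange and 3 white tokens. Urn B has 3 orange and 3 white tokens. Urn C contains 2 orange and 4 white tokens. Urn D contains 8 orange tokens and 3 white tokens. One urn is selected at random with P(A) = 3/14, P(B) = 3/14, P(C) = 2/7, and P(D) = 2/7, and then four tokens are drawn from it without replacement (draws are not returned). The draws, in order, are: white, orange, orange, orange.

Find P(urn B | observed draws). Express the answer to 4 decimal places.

Under each hypothesis, the probability of the observed sequence is: P(data | urn A) = (3/8)(5/7)(4/6)(3/5) = 0.10714; P(data | urn B) = (3/6)(3/5)(2/4)(1/3) = 0.05; P(data | urn C) = (4/6)(2/5)(1/4)(0/3) = 0; P(data | urn D) = (3/11)(8/10)(7/9)(6/8) = 0.12727.
Multiplying each by its prior: 3/14 · 0.10714 = 0.022959, 3/14 · 0.05 = 0.010714, 2/7 · 0 = 0, 2/7 · 0.12727 = 0.036364; summing to 0.070037.
Hence P(urn B | data) = (0.010714) / (0.070037) = 0.15298.

0.1530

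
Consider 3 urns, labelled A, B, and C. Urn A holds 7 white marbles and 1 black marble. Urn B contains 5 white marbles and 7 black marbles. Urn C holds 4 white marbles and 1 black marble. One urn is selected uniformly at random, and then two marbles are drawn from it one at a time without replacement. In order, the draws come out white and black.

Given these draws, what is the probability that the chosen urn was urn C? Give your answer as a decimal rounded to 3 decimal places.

For each hypothesis, P(data | H) works out to: P(data | urn A) = (7/8)(1/7) = 0.125; P(data | urn B) = (5/12)(7/11) = 0.26515; P(data | urn C) = (4/5)(1/4) = 0.2.
Multiplying each by its prior: 1/3 · 0.125 = 0.041667, 1/3 · 0.26515 = 0.088384, 1/3 · 0.2 = 0.066667; these sum to 0.19672.
By Bayes' rule, P(urn C | data) = (0.066667) / (0.19672) = 0.3389.

0.339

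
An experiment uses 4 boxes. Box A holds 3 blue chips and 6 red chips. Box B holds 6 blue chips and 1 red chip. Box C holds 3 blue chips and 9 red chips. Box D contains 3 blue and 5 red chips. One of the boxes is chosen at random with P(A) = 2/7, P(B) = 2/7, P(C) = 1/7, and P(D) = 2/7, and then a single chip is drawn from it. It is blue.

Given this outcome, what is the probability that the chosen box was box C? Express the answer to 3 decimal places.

0.074

The likelihood of this draw under each hypothesis: P(data | box A) = (3/9) = 1/3; P(data | box B) = (6/7) = 6/7; P(data | box C) = (3/12) = 1/4; P(data | box D) = (3/8) = 3/8.
Weighting by the prior gives 2/7 · 1/3 = 2/21, 2/7 · 6/7 = 12/49, 1/7 · 1/4 = 1/28, 2/7 · 3/8 = 3/28; summing to 71/147.
So P(box C | data) = (1/28) / (71/147) = 21/284.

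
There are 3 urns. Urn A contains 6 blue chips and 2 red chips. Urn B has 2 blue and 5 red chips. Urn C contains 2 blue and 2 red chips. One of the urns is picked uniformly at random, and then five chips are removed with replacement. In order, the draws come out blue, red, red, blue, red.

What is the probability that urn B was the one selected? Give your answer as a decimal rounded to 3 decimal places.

0.426

The likelihood of the observed sequence under each hypothesis: P(data | urn A) = (6/8)(2/8)(2/8)(6/8)(2/8) = 0.0087891; P(data | urn B) = (2/7)(5/7)(5/7)(2/7)(5/7) = 0.02975; P(data | urn C) = (2/4)(2/4)(2/4)(2/4)(2/4) = 0.03125.
The prior-weighted likelihoods are 1/3 · 0.0087891 = 0.0029297, 1/3 · 0.02975 = 0.0099165, 1/3 · 0.03125 = 0.010417; with total 0.023263.
So P(urn B | data) = (0.0099165) / (0.023263) = 0.42628.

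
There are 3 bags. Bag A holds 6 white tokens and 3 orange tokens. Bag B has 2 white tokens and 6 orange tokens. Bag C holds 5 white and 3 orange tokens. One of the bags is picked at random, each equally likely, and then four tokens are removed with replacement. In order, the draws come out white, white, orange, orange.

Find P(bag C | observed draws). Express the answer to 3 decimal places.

For each hypothesis, P(data | H) works out to: P(data | bag A) = (6/9)(6/9)(3/9)(3/9) = 0.049383; P(data | bag B) = (2/8)(2/8)(6/8)(6/8) = 0.035156; P(data | bag C) = (5/8)(5/8)(3/8)(3/8) = 0.054932.
Weighting by the prior gives 1/3 · 0.049383 = 0.016461, 1/3 · 0.035156 = 0.011719, 1/3 · 0.054932 = 0.018311; with total 0.04649.
Hence P(bag C | data) = (0.018311) / (0.04649) = 0.39386.

0.394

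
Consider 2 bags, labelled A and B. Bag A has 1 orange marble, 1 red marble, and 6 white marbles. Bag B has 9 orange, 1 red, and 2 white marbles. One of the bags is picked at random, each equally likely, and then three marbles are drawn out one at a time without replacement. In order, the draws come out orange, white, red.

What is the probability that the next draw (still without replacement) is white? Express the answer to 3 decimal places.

0.615

The likelihood of the observed sequence under each hypothesis: P(data | bag A) = (1/8)(6/7)(1/6) = 0.017857; P(data | bag B) = (9/12)(2/11)(1/10) = 0.013636.
The prior-weighted likelihoods are 1/2 · 0.017857 = 0.0089286, 1/2 · 0.013636 = 0.0068182; these sum to 0.015747.
The posterior is then P(bag A | data) = 0.56701, P(bag B | data) = 0.43299.
The predictive probability is P(white next | data) = (1)(0.56701) + (1/9)(0.43299) = 0.61512.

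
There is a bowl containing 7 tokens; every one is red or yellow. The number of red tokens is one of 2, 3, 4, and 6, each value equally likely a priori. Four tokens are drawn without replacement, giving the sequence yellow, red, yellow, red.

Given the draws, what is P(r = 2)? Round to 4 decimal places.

0.2174

For each hypothesis, P(data | H) works out to: P(data | r = 2) = (5/7)(2/6)(4/5)(1/4) = 1/21; P(data | r = 3) = (4/7)(3/6)(3/5)(2/4) = 3/35; P(data | r = 4) = (3/7)(4/6)(2/5)(3/4) = 3/35; P(data | r = 6) = (1/7)(6/6)(0/5) = 0.
The prior-weighted likelihoods are 1/4 · 1/21 = 1/84, 1/4 · 3/35 = 3/140, 1/4 · 3/35 = 3/140, 1/4 · 0 = 0; these sum to 23/420.
So P(r = 2 | data) = (1/84) / (23/420) = 5/23.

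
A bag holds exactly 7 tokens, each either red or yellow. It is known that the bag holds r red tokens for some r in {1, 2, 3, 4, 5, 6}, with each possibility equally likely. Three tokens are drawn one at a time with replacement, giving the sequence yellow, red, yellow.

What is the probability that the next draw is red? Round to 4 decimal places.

Compute the likelihood of the observed sequence for each case: P(data | r = 1) = (6/7)(1/7)(6/7) = 0.10496; P(data | r = 2) = (5/7)(2/7)(5/7) = 0.14577; P(data | r = 3) = (4/7)(3/7)(4/7) = 0.13994; P(data | r = 4) = (3/7)(4/7)(3/7) = 0.10496; P(data | r = 5) = (2/7)(5/7)(2/7) = 0.058309; P(data | r = 6) = (1/7)(6/7)(1/7) = 0.017493.
Multiplying each by its prior: 1/6 · 0.10496 = 0.017493, 1/6 · 0.14577 = 0.024295, 1/6 · 0.13994 = 0.023324, 1/6 · 0.10496 = 0.017493, 1/6 · 0.058309 = 0.0097182, 1/6 · 0.017493 = 0.0029155; these sum to 0.095238.
Dividing through by the total gives posterior P(r = 1 | data) = 0.18367, P(r = 2 | data) = 0.2551, P(r = 3 | data) = 0.2449, P(r = 4 | data) = 0.18367, P(r = 5 | data) = 0.10204, P(r = 6 | data) = 0.030612.
The predictive probability is P(red next | data) = (1/7)(0.18367) + (2/7)(0.2551) + (3/7)(0.2449) + (4/7)(0.18367) + (5/7)(0.10204) + (6/7)(0.030612) = 0.40816.

0.4082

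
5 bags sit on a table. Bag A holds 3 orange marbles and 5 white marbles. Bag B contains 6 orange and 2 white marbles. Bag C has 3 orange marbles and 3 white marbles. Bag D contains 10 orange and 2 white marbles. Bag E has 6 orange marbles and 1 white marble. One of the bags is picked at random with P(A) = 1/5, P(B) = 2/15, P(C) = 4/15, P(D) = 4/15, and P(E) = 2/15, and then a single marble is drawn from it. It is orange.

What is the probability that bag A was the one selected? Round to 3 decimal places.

0.116

For each hypothesis, P(data | H) works out to: P(data | bag A) = (3/8) = 3/8; P(data | bag B) = (6/8) = 3/4; P(data | bag C) = (3/6) = 1/2; P(data | bag D) = (10/12) = 5/6; P(data | bag E) = (6/7) = 6/7.
Multiplying each by its prior: 1/5 · 3/8 = 3/40, 2/15 · 3/4 = 1/10, 4/15 · 1/2 = 2/15, 4/15 · 5/6 = 2/9, 2/15 · 6/7 = 4/35; these sum to 325/504.
Hence P(bag A | data) = (3/40) / (325/504) = 189/1625.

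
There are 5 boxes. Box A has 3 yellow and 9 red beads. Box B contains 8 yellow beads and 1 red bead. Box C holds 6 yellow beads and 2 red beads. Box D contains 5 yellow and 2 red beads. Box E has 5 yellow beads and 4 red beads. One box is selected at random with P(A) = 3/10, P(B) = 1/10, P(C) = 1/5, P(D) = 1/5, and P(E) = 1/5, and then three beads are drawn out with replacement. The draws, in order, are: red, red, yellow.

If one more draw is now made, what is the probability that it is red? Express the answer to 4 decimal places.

Under each hypothesis, the probability of the observed sequence is: P(data | box A) = (9/12)(9/12)(3/12) = 0.14062; P(data | box B) = (1/9)(1/9)(8/9) = 0.010974; P(data | box C) = (2/8)(2/8)(6/8) = 0.046875; P(data | box D) = (2/7)(2/7)(5/7) = 0.058309; P(data | box E) = (4/9)(4/9)(5/9) = 0.10974.
The prior-weighted likelihoods are 3/10 · 0.14062 = 0.042188, 1/10 · 0.010974 = 0.0010974, 1/5 · 0.046875 = 0.009375, 1/5 · 0.058309 = 0.011662, 1/5 · 0.10974 = 0.021948; these sum to 0.08627.
Normalising, the posterior is P(box A | data) = 0.48902, P(box B | data) = 0.012721, P(box C | data) = 0.10867, P(box D | data) = 0.13518, P(box E | data) = 0.25441.
The predictive probability is P(red next | data) = (3/4)(0.48902) + (1/9)(0.012721) + (1/4)(0.10867) + (2/7)(0.13518) + (4/9)(0.25441) = 0.54704.

0.5470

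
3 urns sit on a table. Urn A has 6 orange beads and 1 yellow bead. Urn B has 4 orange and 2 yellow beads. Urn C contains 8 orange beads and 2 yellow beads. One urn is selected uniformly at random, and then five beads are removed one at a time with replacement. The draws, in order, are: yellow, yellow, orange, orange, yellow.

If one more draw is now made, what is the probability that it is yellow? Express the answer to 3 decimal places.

Compute the likelihood of the observed sequence for each case: P(data | urn A) = (1/7)(1/7)(6/7)(6/7)(1/7) = 0.002142; P(data | urn B) = (2/6)(2/6)(4/6)(4/6)(2/6) = 0.016461; P(data | urn C) = (2/10)(2/10)(8/10)(8/10)(2/10) = 0.00512.
The prior-weighted likelihoods are 1/3 · 0.002142 = 0.00071399, 1/3 · 0.016461 = 0.005487, 1/3 · 0.00512 = 0.0017067; with total 0.0079076.
The posterior is then P(urn A | data) = 0.090291, P(urn B | data) = 0.69388, P(urn C | data) = 0.21583.
Averaging over the posterior, P(yellow next | data) = (1/7)(0.090291) + (1/3)(0.69388) + (1/5)(0.21583) = 0.28736.

0.287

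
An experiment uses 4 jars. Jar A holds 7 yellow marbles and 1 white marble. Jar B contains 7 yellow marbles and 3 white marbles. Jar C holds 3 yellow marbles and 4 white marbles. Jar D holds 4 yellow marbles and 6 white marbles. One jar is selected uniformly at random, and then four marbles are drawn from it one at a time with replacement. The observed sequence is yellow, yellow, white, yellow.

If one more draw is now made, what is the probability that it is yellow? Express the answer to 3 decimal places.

Compute the likelihood of the observed sequence for each case: P(data | jar A) = (7/8)(7/8)(1/8)(7/8) = 0.08374; P(data | jar B) = (7/10)(7/10)(3/10)(7/10) = 0.1029; P(data | jar C) = (3/7)(3/7)(4/7)(3/7) = 0.044981; P(data | jar D) = (4/10)(4/10)(6/10)(4/10) = 0.0384.
Weighting by the prior gives 1/4 · 0.08374 = 0.020935, 1/4 · 0.1029 = 0.025725, 1/4 · 0.044981 = 0.011245, 1/4 · 0.0384 = 0.0096; summing to 0.067505.
Normalising, the posterior is P(jar A | data) = 0.31012, P(jar B | data) = 0.38108, P(jar C | data) = 0.16658, P(jar D | data) = 0.14221.
Averaging over the posterior, P(yellow next | data) = (7/8)(0.31012) + (7/10)(0.38108) + (3/7)(0.16658) + (2/5)(0.14221) = 0.66639.

0.666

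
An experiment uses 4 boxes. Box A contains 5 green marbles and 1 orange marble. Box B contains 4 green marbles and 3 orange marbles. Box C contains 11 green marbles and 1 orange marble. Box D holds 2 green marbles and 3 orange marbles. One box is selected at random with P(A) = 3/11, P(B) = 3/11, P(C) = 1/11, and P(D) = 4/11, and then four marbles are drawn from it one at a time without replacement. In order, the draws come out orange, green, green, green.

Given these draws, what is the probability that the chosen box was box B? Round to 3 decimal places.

The likelihood of the observed sequence under each hypothesis: P(data | box A) = (1/6)(5/5)(4/4)(3/3) = 0.16667; P(data | box B) = (3/7)(4/6)(3/5)(2/4) = 0.085714; P(data | box C) = (1/12)(11/11)(10/10)(9/9) = 0.083333; P(data | box D) = (3/5)(2/4)(1/3)(0/2) = 0.
Multiplying each by its prior: 3/11 · 0.16667 = 0.045455, 3/11 · 0.085714 = 0.023377, 1/11 · 0.083333 = 0.0075758, 4/11 · 0 = 0; with total 0.076407.
So P(box B | data) = (0.023377) / (0.076407) = 0.30595.

0.306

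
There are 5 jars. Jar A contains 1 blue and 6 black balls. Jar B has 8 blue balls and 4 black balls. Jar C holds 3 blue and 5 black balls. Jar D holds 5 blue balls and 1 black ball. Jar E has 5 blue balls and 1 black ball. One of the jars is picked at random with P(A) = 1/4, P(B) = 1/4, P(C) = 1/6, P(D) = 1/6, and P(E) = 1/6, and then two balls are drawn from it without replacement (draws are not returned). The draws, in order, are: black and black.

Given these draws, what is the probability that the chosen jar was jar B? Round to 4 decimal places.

0.0871

For each hypothesis, P(data | H) works out to: P(data | jar A) = (6/7)(5/6) = 5/7; P(data | jar B) = (4/12)(3/11) = 1/11; P(data | jar C) = (5/8)(4/7) = 5/14; P(data | jar D) = (1/6)(0/5) = 0; P(data | jar E) = (1/6)(0/5) = 0.
The prior-weighted likelihoods are 1/4 · 5/7 = 5/28, 1/4 · 1/11 = 1/44, 1/6 · 5/14 = 5/84, 1/6 · 0 = 0, 1/6 · 0 = 0; with total 241/924.
So P(jar B | data) = (1/44) / (241/924) = 21/241.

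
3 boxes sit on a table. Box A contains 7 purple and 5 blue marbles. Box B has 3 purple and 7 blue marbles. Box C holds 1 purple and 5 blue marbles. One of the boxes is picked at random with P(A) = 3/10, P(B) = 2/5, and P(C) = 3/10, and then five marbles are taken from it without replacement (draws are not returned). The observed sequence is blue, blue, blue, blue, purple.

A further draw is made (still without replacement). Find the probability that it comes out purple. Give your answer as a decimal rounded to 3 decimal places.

0.181

Compute the likelihood of the observed sequence for each case: P(data | box A) = (5/12)(4/11)(3/10)(2/9)(7/8) = 0.0088384; P(data | box B) = (7/10)(6/9)(5/8)(4/7)(3/6) = 0.083333; P(data | box C) = (5/6)(4/5)(3/4)(2/3)(1/2) = 0.16667.
The prior-weighted likelihoods are 3/10 · 0.0088384 = 0.0026515, 2/5 · 0.083333 = 0.033333, 3/10 · 0.16667 = 0.05; these sum to 0.085985.
The posterior is then P(box A | data) = 0.030837, P(box B | data) = 0.38767, P(box C | data) = 0.5815.
So P(purple next | data) = Σ P(purple next | H) P(H | data) = (6/7)(0.030837) + (2/5)(0.38767) + (0)(0.5815) = 0.1815.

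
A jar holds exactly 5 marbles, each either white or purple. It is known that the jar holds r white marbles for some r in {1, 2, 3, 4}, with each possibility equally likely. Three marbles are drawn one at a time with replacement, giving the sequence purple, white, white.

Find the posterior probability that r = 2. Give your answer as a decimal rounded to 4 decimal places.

For each hypothesis, P(data | H) works out to: P(data | r = 1) = (4/5)(1/5)(1/5) = 4/125; P(data | r = 2) = (3/5)(2/5)(2/5) = 12/125; P(data | r = 3) = (2/5)(3/5)(3/5) = 18/125; P(data | r = 4) = (1/5)(4/5)(4/5) = 16/125.
Weighting by the prior gives 1/4 · 4/125 = 1/125, 1/4 · 12/125 = 3/125, 1/4 · 18/125 = 9/250, 1/4 · 16/125 = 4/125; summing to 1/10.
Therefore the posterior P(r = 2 | data) = (3/125) / (1/10) = 6/25.

0.2400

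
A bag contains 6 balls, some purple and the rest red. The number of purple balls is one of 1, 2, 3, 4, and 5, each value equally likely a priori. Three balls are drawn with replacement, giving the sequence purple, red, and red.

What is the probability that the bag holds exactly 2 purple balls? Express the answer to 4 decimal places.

0.3048

For each hypothesis, P(data | H) works out to: P(data | r = 1) = (1/6)(5/6)(5/6) = 25/216; P(data | r = 2) = (2/6)(4/6)(4/6) = 4/27; P(data | r = 3) = (3/6)(3/6)(3/6) = 1/8; P(data | r = 4) = (4/6)(2/6)(2/6) = 2/27; P(data | r = 5) = (5/6)(1/6)(1/6) = 5/216.
Multiplying each by its prior: 1/5 · 25/216 = 5/216, 1/5 · 4/27 = 4/135, 1/5 · 1/8 = 1/40, 1/5 · 2/27 = 2/135, 1/5 · 5/216 = 1/216; summing to 7/72.
Hence P(r = 2 | data) = (4/135) / (7/72) = 32/105.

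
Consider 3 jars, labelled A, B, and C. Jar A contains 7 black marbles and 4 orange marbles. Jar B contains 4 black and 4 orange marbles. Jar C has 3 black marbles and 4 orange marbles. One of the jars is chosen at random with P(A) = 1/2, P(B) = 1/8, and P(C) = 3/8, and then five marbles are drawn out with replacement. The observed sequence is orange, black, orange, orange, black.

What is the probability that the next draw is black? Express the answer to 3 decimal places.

0.515

For each hypothesis, P(data | H) works out to: P(data | jar A) = (4/11)(7/11)(4/11)(4/11)(7/11) = 0.019472; P(data | jar B) = (4/8)(4/8)(4/8)(4/8)(4/8) = 0.03125; P(data | jar C) = (4/7)(3/7)(4/7)(4/7)(3/7) = 0.034271.
The prior-weighted likelihoods are 1/2 · 0.019472 = 0.009736, 1/8 · 0.03125 = 0.0039062, 3/8 · 0.034271 = 0.012852; with total 0.026494.
Dividing through by the total gives posterior P(jar A | data) = 0.36748, P(jar B | data) = 0.14744, P(jar C | data) = 0.48508.
Averaging over the posterior, P(black next | data) = (7/11)(0.36748) + (1/2)(0.14744) + (3/7)(0.48508) = 0.51546.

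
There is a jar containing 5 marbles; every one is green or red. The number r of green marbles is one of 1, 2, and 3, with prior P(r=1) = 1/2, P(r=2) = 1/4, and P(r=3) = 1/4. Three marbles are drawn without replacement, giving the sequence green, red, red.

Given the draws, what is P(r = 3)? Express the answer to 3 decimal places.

0.143

The likelihood of the observed sequence under each hypothesis: P(data | r = 1) = (1/5)(4/4)(3/3) = 1/5; P(data | r = 2) = (2/5)(3/4)(2/3) = 1/5; P(data | r = 3) = (3/5)(2/4)(1/3) = 1/10.
The prior-weighted likelihoods are 1/2 · 1/5 = 1/10, 1/4 · 1/5 = 1/20, 1/4 · 1/10 = 1/40; these sum to 7/40.
Hence P(r = 3 | data) = (1/40) / (7/40) = 1/7.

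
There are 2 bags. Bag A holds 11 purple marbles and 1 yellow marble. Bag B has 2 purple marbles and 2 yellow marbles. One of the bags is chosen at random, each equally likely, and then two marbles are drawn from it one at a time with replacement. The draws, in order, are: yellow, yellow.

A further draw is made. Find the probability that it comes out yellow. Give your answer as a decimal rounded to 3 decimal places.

The likelihood of the observed sequence under each hypothesis: P(data | bag A) = (1/12)(1/12) = 1/144; P(data | bag B) = (2/4)(2/4) = 1/4.
Multiplying each by its prior: 1/2 · 1/144 = 1/288, 1/2 · 1/4 = 1/8; these sum to 37/288.
The posterior is then P(bag A | data) = 1/37, P(bag B | data) = 36/37.
So P(yellow next | data) = Σ P(yellow next | H) P(H | data) = (1/12)(1/37) + (1/2)(36/37) = 217/444.

0.489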